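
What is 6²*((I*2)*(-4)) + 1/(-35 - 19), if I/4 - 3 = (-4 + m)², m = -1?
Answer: -1741825/54 ≈ -32256.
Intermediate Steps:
I = 112 (I = 12 + 4*(-4 - 1)² = 12 + 4*(-5)² = 12 + 4*25 = 12 + 100 = 112)
6²*((I*2)*(-4)) + 1/(-35 - 19) = 6²*((112*2)*(-4)) + 1/(-35 - 19) = 36*(224*(-4)) + 1/(-54) = 36*(-896) - 1/54 = -32256 - 1/54 = -1741825/54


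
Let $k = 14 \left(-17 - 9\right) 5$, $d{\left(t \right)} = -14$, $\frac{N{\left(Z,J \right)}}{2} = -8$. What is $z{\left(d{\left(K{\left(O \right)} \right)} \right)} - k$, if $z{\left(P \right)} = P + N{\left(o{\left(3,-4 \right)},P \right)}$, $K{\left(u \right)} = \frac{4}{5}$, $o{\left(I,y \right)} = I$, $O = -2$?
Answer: $1790$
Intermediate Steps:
$N{\left(Z,J \right)} = -16$ ($N{\left(Z,J \right)} = 2 \left(-8\right) = -16$)
$K{\left(u \right)} = \frac{4}{5}$ ($K{\left(u \right)} = 4 \cdot \frac{1}{5} = \frac{4}{5}$)
$z{\left(P \right)} = -16 + P$ ($z{\left(P \right)} = P - 16 = -16 + P$)
$k = -1820$ ($k = 14 \left(-17 - 9\right) 5 = 14 \left(-26\right) 5 = \left(-364\right) 5 = -1820$)
$z{\left(d{\left(K{\left(O \right)} \right)} \right)} - k = \left(-16 - 14\right) - -1820 = -30 + 1820 = 1790$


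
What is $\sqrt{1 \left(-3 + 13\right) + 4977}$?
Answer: $\sqrt{4987} \approx 70.619$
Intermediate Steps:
$\sqrt{1 \left(-3 + 13\right) + 4977} = \sqrt{1 \cdot 10 + 4977} = \sqrt{10 + 4977} = \sqrt{4987}$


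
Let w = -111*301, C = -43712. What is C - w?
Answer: -10301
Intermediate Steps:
w = -33411
C - w = -43712 - 1*(-33411) = -43712 + 33411 = -10301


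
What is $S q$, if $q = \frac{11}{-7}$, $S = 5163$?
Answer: $- \frac{56793}{7} \approx -8113.3$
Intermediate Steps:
$q = - \frac{11}{7}$ ($q = 11 \left(- \frac{1}{7}\right) = - \frac{11}{7} \approx -1.5714$)
$S q = 5163 \left(- \frac{11}{7}\right) = - \frac{56793}{7}$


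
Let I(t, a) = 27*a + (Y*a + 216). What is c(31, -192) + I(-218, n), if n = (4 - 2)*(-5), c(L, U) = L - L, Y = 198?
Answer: -2034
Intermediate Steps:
c(L, U) = 0
n = -10 (n = 2*(-5) = -10)
I(t, a) = 216 + 225*a (I(t, a) = 27*a + (198*a + 216) = 27*a + (216 + 198*a) = 216 + 225*a)
c(31, -192) + I(-218, n) = 0 + (216 + 225*(-10)) = 0 + (216 - 2250) = 0 - 2034 = -2034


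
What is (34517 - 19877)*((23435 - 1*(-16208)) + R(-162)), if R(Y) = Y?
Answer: 578001840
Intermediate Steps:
(34517 - 19877)*((23435 - 1*(-16208)) + R(-162)) = (34517 - 19877)*((23435 - 1*(-16208)) - 162) = 14640*((23435 + 16208) - 162) = 14640*(39643 - 162) = 14640*39481 = 578001840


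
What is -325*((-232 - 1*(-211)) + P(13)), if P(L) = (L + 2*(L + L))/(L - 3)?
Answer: 9425/2 ≈ 4712.5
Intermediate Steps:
P(L) = 5*L/(-3 + L) (P(L) = (L + 2*(2*L))/(-3 + L) = (L + 4*L)/(-3 + L) = (5*L)/(-3 + L) = 5*L/(-3 + L))
-325*((-232 - 1*(-211)) + P(13)) = -325*((-232 - 1*(-211)) + 5*13/(-3 + 13)) = -325*((-232 + 211) + 5*13/10) = -325*(-21 + 5*13*(⅒)) = -325*(-21 + 13/2) = -325*(-29/2) = 9425/2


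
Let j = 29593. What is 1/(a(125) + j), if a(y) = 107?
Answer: 1/29700 ≈ 3.3670e-5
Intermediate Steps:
1/(a(125) + j) = 1/(107 + 29593) = 1/29700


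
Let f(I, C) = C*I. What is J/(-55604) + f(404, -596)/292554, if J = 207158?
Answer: -18498363767/4066793154 ≈ -4.5486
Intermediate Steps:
J/(-55604) + f(404, -596)/292554 = 207158/(-55604) - 596*404/292554 = 207158*(-1/55604) - 240784*1/292554 = -103579/27802 - 120392/146277 = -18498363767/4066793154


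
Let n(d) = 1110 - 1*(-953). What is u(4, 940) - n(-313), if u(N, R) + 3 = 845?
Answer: -1221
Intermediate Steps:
n(d) = 2063 (n(d) = 1110 + 953 = 2063)
u(N, R) = 842 (u(N, R) = -3 + 845 = 842)
u(4, 940) - n(-313) = 842 - 1*2063 = 842 - 2063 = -1221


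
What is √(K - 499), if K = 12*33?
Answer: I*√103 ≈ 10.149*I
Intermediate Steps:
K = 396
√(K - 499) = √(396 - 499) = √(-103) = I*√103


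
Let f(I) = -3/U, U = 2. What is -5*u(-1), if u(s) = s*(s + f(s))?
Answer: -25/2 ≈ -12.500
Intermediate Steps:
f(I) = -3/2
u(s) = s*(-3/2 + s) (u(s) = s*(s - 3/2) = s*(-3/2 + s))
-5*u(-1) = -5*(-1)*(-3 + 2*(-1))/2 = -5*(-1)*(-3 - 2)/2 = -5*(-1)*(-5)/2 = -5*5/2 = -25/2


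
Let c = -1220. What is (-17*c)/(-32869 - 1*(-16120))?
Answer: -20740/16749 ≈ -1.2383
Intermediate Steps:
(-17*c)/(-32869 - 1*(-16120)) = (-17*(-1220))/(-32869 - 1*(-16120)) = 20740/(-32869 + 16120) = 20740/(-16749) = 20740*(-1/16749) = -20740/16749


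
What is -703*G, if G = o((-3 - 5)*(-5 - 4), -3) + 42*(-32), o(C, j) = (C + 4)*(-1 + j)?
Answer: 1158544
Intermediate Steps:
o(C, j) = (-1 + j)*(4 + C) (o(C, j) = (4 + C)*(-1 + j) = (-1 + j)*(4 + C))
G = -1648 (G = (-4 - (-3 - 5)*(-5 - 4) + 4*(-3) + ((-3 - 5)*(-5 - 4))*(-3)) + 42*(-32) = (-4 - (-8)*(-9) - 12 - 8*(-9)*(-3)) - 1344 = (-4 - 1*72 - 12 + 72*(-3)) - 1344 = (-4 - 72 - 12 - 216) - 1344 = -304 - 1344 = -1648)
-703*G = -703*(-1648) = 1158544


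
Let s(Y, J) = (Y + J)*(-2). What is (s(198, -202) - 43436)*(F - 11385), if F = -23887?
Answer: 1531792416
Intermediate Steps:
s(Y, J) = -2*J - 2*Y (s(Y, J) = (J + Y)*(-2) = -2*J - 2*Y)
(s(198, -202) - 43436)*(F - 11385) = ((-2*(-202) - 2*198) - 43436)*(-23887 - 11385) = ((404 - 396) - 43436)*(-35272) = (8 - 43436)*(-35272) = -43428*(-35272) = 1531792416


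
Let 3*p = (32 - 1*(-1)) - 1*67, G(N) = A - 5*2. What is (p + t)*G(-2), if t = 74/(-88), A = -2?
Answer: 1607/11 ≈ 146.09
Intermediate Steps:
G(N) = -12 (G(N) = -2 - 5*2 = -2 - 10 = -12)
t = -37/44 (t = 74*(-1/88) = -37/44 ≈ -0.84091)
p = -34/3 (p = ((32 - 1*(-1)) - 1*67)/3 = ((32 + 1) - 67)/3 = (33 - 67)/3 = (1/3)*(-34) = -34/3 ≈ -11.333)
(p + t)*G(-2) = (-34/3 - 37/44)*(-12) = -1607/132*(-12) = 1607/11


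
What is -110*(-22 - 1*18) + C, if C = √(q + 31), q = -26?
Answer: 4400 + √5 ≈ 4402.2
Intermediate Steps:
C = √5 (C = √(-26 + 31) = √5 ≈ 2.2361)
-110*(-22 - 1*18) + C = -110*(-22 - 1*18) + √5 = -110*(-22 - 18) + √5 = -110*(-40) + √5 = 4400 + √5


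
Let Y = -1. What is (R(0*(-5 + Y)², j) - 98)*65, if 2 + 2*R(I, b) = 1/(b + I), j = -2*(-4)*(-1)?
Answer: -103025/16 ≈ -6439.1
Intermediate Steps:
j = -8 (j = 8*(-1) = -8)
R(I, b) = -1 + 1/(2*(I + b)) (R(I, b) = -1 + 1/(2*(b + I)) = -1 + 1/(2*(I + b)))
(R(0*(-5 + Y)², j) - 98)*65 = ((½ - 0*(-5 - 1)² - 1*(-8))/(0*(-5 - 1)² - 8) - 98)*65 = ((½ - 0*(-6)² + 8)/(0*(-6)² - 8) - 98)*65 = ((½ - 0*36 + 8)/(0*36 - 8) - 98)*65 = ((½ - 1*0 + 8)/(0 - 8) - 98)*65 = ((½ + 0 + 8)/(-8) - 98)*65 = (-⅛*17/2 - 98)*65 = (-17/16 - 98)*65 = -1585/16*65 = -103025/16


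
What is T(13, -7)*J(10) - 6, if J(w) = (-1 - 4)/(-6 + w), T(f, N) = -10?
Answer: 13/2 ≈ 6.5000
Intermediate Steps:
J(w) = -5/(-6 + w)
T(13, -7)*J(10) - 6 = -(-50)/(-6 + 10) - 6 = -(-50)/4 - 6 = -10*(-5/4) - 6 = 25/2 - 6 = 13/2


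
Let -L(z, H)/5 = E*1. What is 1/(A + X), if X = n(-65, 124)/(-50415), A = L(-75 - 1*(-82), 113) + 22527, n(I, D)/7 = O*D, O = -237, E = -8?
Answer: 16805/379307007 ≈ 4.4304e-5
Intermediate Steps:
L(z, H) = 40 (L(z, H) = -(-40) = -5*(-8) = 40)
n(I, D) = -1659*D (n(I, D) = 7*(-237*D) = -1659*D)
A = 22567 (A = 40 + 22527 = 22567)
X = 68572/16805 (X = -1659*124/(-50415) = -205716*(-1/50415) = 68572/16805 ≈ 4.0805)
1/(A + X) = 1/(22567 + 68572/16805) = 1/(379307007/16805) = 16805/379307007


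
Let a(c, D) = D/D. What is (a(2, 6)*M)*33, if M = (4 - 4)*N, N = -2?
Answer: 0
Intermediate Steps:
M = 0 (M = (4 - 4)*(-2) = 0*(-2) = 0)
a(c, D) = 1
(a(2, 6)*M)*33 = (1*0)*33 = 0*33 = 0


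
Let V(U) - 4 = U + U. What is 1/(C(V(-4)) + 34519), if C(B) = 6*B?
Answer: 1/34495 ≈ 2.8990e-5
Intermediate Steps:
V(U) = 4 + 2*U (V(U) = 4 + (U + U) = 4 + 2*U)
1/(C(V(-4)) + 34519) = 1/(6*(4 + 2*(-4)) + 34519) = 1/(6*(4 - 8) + 34519) = 1/(6*(-4) + 34519) = 1/(-24 + 34519) = 1/34495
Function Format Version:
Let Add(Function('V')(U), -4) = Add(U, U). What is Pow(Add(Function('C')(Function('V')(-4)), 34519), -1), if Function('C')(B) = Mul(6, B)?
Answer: Rational(1, 34495) ≈ 2.8990e-5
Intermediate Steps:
Function('V')(U) = Add(4, Mul(2, U)) (Function('V')(U) = Add(4, Add(U, U)) = Add(4, Mul(2, U)))
Pow(Add(Function('C')(Function('V')(-4)), 34519), -1) = Pow(Add(Mul(6, Add(4, Mul(2, -4))), 34519), -1) = Pow(Add(Mul(6, Add(4, -8)), 34519), -1) = Pow(Add(Mul(6, -4), 34519), -1) = Pow(Add(-24, 34519), -1) = Pow(34495, -1) = Rational(1, 34495)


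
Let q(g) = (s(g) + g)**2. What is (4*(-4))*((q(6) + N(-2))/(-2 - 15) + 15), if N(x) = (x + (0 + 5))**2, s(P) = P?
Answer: -96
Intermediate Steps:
q(g) = 4*g**2 (q(g) = (g + g)**2 = (2*g)**2 = 4*g**2)
N(x) = (5 + x)**2 (N(x) = (x + 5)**2 = (5 + x)**2)
(4*(-4))*((q(6) + N(-2))/(-2 - 15) + 15) = (4*(-4))*((4*6**2 + (5 - 2)**2)/(-2 - 15) + 15) = -16*((4*36 + 3**2)/(-17) + 15) = -16*((144 + 9)*(-1/17) + 15) = -16*(153*(-1/17) + 15) = -16*(-9 + 15) = -16*6 = -96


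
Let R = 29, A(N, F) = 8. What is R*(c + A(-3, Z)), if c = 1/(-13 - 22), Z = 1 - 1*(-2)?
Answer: 8091/35 ≈ 231.17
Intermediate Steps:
Z = 3 (Z = 1 + 2 = 3)
c = -1/35 (c = 1/(-35) = -1/35 ≈ -0.028571)
R*(c + A(-3, Z)) = 29*(-1/35 + 8) = 29*(279/35) = 8091/35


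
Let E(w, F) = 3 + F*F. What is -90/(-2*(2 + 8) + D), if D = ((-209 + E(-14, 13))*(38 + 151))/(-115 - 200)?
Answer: -450/11 ≈ -40.909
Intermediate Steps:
E(w, F) = 3 + F²
D = 111/5 (D = ((-209 + (3 + 13²))*(38 + 151))/(-115 - 200) = ((-209 + (3 + 169))*189)/(-315) = ((-209 + 172)*189)*(-1/315) = -37*189*(-1/315) = -6993*(-1/315) = 111/5 ≈ 22.200)
-90/(-2*(2 + 8) + D) = -90/(-2*(2 + 8) + 111/5) = -90/(-2*10 + 111/5) = -90/(-20 + 111/5) = -90/(11/5) = (5/11)*(-90) = -450/11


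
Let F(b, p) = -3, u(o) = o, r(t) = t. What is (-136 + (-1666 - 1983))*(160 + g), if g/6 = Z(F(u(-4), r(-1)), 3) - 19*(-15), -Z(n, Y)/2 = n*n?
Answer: -6669170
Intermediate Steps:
Z(n, Y) = -2*n**2 (Z(n, Y) = -2*n*n = -2*n**2)
g = 1602 (g = 6*(-2*(-3)**2 - 19*(-15)) = 6*(-2*9 + 285) = 6*(-18 + 285) = 6*267 = 1602)
(-136 + (-1666 - 1983))*(160 + g) = (-136 + (-1666 - 1983))*(160 + 1602) = (-136 - 3649)*1762 = -3785*1762 = -6669170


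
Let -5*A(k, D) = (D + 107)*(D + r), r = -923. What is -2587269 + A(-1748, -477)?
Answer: -2690869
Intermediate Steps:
A(k, D) = -(-923 + D)*(107 + D)/5 (A(k, D) = -(D + 107)*(D - 923)/5 = -(107 + D)*(-923 + D)/5 = -(-923 + D)*(107 + D)/5)
-2587269 + A(-1748, -477) = -2587269 + (98761/5 - 1/5*(-477)**2 + (816/5)*(-477)) = -2587269 + (98761/5 - 1/5*227529 - 389232/5) = -2587269 + (98761/5 - 227529/5 - 389232/5) = -2587269 - 103600 = -2690869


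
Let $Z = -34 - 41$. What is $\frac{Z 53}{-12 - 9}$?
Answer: $\frac{1325}{7} \approx 189.29$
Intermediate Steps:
$Z = -75$ ($Z = -34 - 41 = -75$)
$\frac{Z 53}{-12 - 9} = \frac{\left(-75\right) 53}{-12 - 9} = - \frac{3975}{-21} = \left(-3975\right) \left(- \frac{1}{21}\right) = \frac{1325}{7}$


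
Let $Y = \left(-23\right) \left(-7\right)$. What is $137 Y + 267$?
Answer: $22324$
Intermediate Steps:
$Y = 161$
$137 Y + 267 = 137 \cdot 161 + 267 = 22057 + 267 = 22324$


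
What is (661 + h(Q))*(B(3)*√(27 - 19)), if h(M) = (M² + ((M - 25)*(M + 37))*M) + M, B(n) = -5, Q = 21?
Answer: 37490*√2 ≈ 53019.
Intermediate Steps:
h(M) = M + M² + M*(-25 + M)*(37 + M) (h(M) = (M² + ((-25 + M)*(37 + M))*M) + M = (M² + M*(-25 + M)*(37 + M)) + M = M + M² + M*(-25 + M)*(37 + M))
(661 + h(Q))*(B(3)*√(27 - 19)) = (661 + 21*(-924 + 21² + 13*21))*(-5*√(27 - 19)) = (661 + 21*(-924 + 441 + 273))*(-10*√2) = (661 + 21*(-210))*(-10*√2) = (661 - 4410)*(-10*√2) = -(-37490)*√2 = 37490*√2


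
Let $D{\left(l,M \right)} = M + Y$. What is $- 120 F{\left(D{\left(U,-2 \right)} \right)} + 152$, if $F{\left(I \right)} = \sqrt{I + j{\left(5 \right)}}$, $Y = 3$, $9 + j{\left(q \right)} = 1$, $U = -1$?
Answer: $152 - 120 i \sqrt{7} \approx 152.0 - 317.49 i$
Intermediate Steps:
$j{\left(q \right)} = -8$ ($j{\left(q \right)} = -9 + 1 = -8$)
$D{\left(l,M \right)} = 3 + M$ ($D{\left(l,M \right)} = M + 3 = 3 + M$)
$F{\left(I \right)} = \sqrt{-8 + I}$ ($F{\left(I \right)} = \sqrt{I - 8} = \sqrt{-8 + I}$)
$- 120 F{\left(D{\left(U,-2 \right)} \right)} + 152 = - 120 \sqrt{-8 + \left(3 - 2\right)} + 152 = - 120 \sqrt{-8 + 1} + 152 = - 120 \sqrt{-7} + 152 = - 120 i \sqrt{7} + 152 = 152 - 120 i \sqrt{7}$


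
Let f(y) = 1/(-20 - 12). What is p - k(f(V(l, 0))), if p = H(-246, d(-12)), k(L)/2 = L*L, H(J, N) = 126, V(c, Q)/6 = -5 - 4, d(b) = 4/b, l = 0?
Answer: 64511/512 ≈ 126.00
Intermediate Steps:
V(c, Q) = -54 (V(c, Q) = 6*(-5 - 4) = 6*(-9) = -54)
f(y) = -1/32 (f(y) = 1/(-32) = -1/32)
k(L) = 2*L**2 (k(L) = 2*(L*L) = 2*L**2)
p = 126
p - k(f(V(l, 0))) = 126 - 2*(-1/32)**2 = 126 - 2/1024 = 126 - 1*1/512 = 126 - 1/512 = 64511/512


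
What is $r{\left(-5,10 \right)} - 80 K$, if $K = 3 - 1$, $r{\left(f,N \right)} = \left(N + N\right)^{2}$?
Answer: $240$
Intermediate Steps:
$r{\left(f,N \right)} = 4 N^{2}$ ($r{\left(f,N \right)} = \left(2 N\right)^{2} = 4 N^{2}$)
$K = 2$ ($K = 3 - 1 = 2$)
$r{\left(-5,10 \right)} - 80 K = 4 \cdot 10^{2} - 160 = 4 \cdot 100 - 160 = 400 - 160 = 240$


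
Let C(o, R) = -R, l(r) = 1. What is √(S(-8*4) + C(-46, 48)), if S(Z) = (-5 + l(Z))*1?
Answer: 2*I*√13 ≈ 7.2111*I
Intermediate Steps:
S(Z) = -4 (S(Z) = (-5 + 1)*1 = -4*1 = -4)
√(S(-8*4) + C(-46, 48)) = √(-4 - 1*48) = √(-4 - 48) = √(-52) = 2*I*√13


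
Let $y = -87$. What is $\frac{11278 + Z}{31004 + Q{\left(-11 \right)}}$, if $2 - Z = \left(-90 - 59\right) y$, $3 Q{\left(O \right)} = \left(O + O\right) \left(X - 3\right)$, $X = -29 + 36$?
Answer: $- \frac{5049}{92924} \approx -0.054335$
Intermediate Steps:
$X = 7$
$Q{\left(O \right)} = \frac{8 O}{3}$ ($Q{\left(O \right)} = \frac{\left(O + O\right) \left(7 - 3\right)}{3} = \frac{2 O 4}{3} = \frac{8 O}{3}$)
$Z = -12961$ ($Z = 2 - \left(-90 - 59\right) \left(-87\right) = 2 - \left(-149\right) \left(-87\right) = 2 - 12963 = -12961$)
$\frac{11278 + Z}{31004 + Q{\left(-11 \right)}} = \frac{11278 - 12961}{31004 + \frac{8}{3} \left(-11\right)} = - \frac{1683}{31004 - \frac{88}{3}} = - \frac{1683}{\frac{92924}{3}} = \left(-1683\right) \frac{3}{92924} = - \frac{5049}{92924}$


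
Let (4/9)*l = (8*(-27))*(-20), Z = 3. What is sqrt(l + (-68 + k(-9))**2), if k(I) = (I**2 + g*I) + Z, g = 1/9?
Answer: 3*sqrt(1105) ≈ 99.725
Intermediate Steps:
l = 9720 (l = 9*((8*(-27))*(-20))/4 = 9*(-216*(-20))/4 = (9/4)*4320 = 9720)
g = 1/9 ≈ 0.11111
k(I) = 3 + I**2 + I/9 (k(I) = (I**2 + I/9) + 3 = 3 + I**2 + I/9)
sqrt(l + (-68 + k(-9))**2) = sqrt(9720 + (-68 + (3 + (-9)**2 + (1/9)*(-9)))**2) = sqrt(9720 + (-68 + (3 + 81 - 1))**2) = sqrt(9720 + (-68 + 83)**2) = sqrt(9720 + 15**2) = sqrt(9720 + 225) = sqrt(9945) = 3*sqrt(1105)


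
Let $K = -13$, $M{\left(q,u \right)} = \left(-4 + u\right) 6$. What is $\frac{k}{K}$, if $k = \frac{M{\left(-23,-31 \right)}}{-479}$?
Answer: $- \frac{210}{6227} \approx -0.033724$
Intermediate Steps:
$M{\left(q,u \right)} = -24 + 6 u$
$k = \frac{210}{479}$ ($k = \frac{-24 + 6 \left(-31\right)}{-479} = \left(-24 - 186\right) \left(- \frac{1}{479}\right) = \left(-210\right) \left(- \frac{1}{479}\right) = \frac{210}{479} \approx 0.43841$)
$\frac{k}{K} = \frac{210}{479 \left(-13\right)} = \frac{210}{479} \left(- \frac{1}{13}\right) = - \frac{210}{6227}$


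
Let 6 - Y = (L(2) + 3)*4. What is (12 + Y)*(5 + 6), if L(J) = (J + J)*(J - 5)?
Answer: 594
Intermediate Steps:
L(J) = 2*J*(-5 + J) (L(J) = (2*J)*(-5 + J) = 2*J*(-5 + J))
Y = 42 (Y = 6 - (2*2*(-5 + 2) + 3)*4 = 6 - (2*2*(-3) + 3)*4 = 6 - (-12 + 3)*4 = 6 - (-9)*4 = 6 - 1*(-36) = 6 + 36 = 42)
(12 + Y)*(5 + 6) = (12 + 42)*(5 + 6) = 54*11 = 594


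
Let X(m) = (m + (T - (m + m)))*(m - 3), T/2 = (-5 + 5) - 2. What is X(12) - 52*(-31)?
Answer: 1468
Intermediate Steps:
T = -4 (T = 2*((-5 + 5) - 2) = 2*(0 - 2) = 2*(-2) = -4)
X(m) = (-4 - m)*(-3 + m) (X(m) = (m + (-4 - (m + m)))*(m - 3) = (m + (-4 - 2*m))*(-3 + m) = (-4 - m)*(-3 + m))
X(12) - 52*(-31) = (12 - 1*12 - 1*12²) - 52*(-31) = (12 - 12 - 1*144) + 1612 = (12 - 12 - 144) + 1612 = -144 + 1612 = 1468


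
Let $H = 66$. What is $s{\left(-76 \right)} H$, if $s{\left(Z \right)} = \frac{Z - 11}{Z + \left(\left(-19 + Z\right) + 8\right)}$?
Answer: $\frac{5742}{163} \approx 35.227$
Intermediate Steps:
$s{\left(Z \right)} = \frac{-11 + Z}{-11 + 2 Z}$ ($s{\left(Z \right)} = \frac{-11 + Z}{Z + \left(-11 + Z\right)} = \frac{-11 + Z}{-11 + 2 Z}$)
$s{\left(-76 \right)} H = \frac{-11 - 76}{-11 + 2 \left(-76\right)} 66 = \frac{1}{-11 - 152} \left(-87\right) 66 = \frac{1}{-163} \left(-87\right) 66 = \left(- \frac{1}{163}\right) \left(-87\right) 66 = \frac{87}{163} \cdot 66 = \frac{5742}{163}$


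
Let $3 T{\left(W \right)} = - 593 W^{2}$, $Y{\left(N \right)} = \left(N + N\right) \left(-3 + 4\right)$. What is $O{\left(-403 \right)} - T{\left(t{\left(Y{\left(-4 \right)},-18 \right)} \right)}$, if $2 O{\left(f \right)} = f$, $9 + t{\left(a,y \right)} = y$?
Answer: $\frac{287795}{2} \approx 1.439 \cdot 10^{5}$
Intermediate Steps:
$Y{\left(N \right)} = 2 N$ ($Y{\left(N \right)} = 2 N 1 = 2 N$)
$t{\left(a,y \right)} = -9 + y$
$O{\left(f \right)} = \frac{f}{2}$
$T{\left(W \right)} = - \frac{593 W^{2}}{3}$ ($T{\left(W \right)} = \frac{\left(-593\right) W^{2}}{3} = - \frac{593 W^{2}}{3}$)
$O{\left(-403 \right)} - T{\left(t{\left(Y{\left(-4 \right)},-18 \right)} \right)} = \frac{1}{2} \left(-403\right) - - \frac{593 \left(-9 - 18\right)^{2}}{3} = - \frac{403}{2} - - \frac{593 \left(-27\right)^{2}}{3} = - \frac{403}{2} - \left(- \frac{593}{3}\right) 729 = - \frac{403}{2} - -144099 = - \frac{403}{2} + 144099 = \frac{287795}{2}$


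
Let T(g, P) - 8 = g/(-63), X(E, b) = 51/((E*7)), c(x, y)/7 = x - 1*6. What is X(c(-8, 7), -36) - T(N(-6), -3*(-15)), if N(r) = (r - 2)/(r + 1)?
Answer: -248471/30870 ≈ -8.0490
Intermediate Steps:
N(r) = (-2 + r)/(1 + r)
c(x, y) = -42 + 7*x (c(x, y) = 7*(x - 1*6) = 7*(x - 6) = 7*(-6 + x) = -42 + 7*x)
X(E, b) = 51/(7*E) (X(E, b) = 51/((7*E)) = 51*(1/(7*E)) = 51/(7*E))
T(g, P) = 8 - g/63 (T(g, P) = 8 + g/(-63) = 8 + g*(-1/63) = 8 - g/63)
X(c(-8, 7), -36) - T(N(-6), -3*(-15)) = 51/(7*(-42 + 7*(-8))) - (8 - (-2 - 6)/(63*(1 - 6))) = 51/(7*(-42 - 56)) - (8 - (-8)/(63*(-5))) = (51/7)/(-98) - (8 - (-1)*(-8)/315) = (51/7)*(-1/98) - (8 - 1/63*8/5) = -51/686 - (8 - 8/315) = -51/686 - 1*2512/315 = -51/686 - 2512/315 = -248471/30870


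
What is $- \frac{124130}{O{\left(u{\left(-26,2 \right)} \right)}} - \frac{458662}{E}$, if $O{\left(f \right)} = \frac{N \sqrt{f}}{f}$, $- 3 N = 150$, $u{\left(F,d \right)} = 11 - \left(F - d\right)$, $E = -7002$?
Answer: $\frac{229331}{3501} + \frac{12413 \sqrt{39}}{5} \approx 15569.0$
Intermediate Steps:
$u{\left(F,d \right)} = 11 + d - F$
$N = -50$ ($N = \left(- \frac{1}{3}\right) 150 = -50$)
$O{\left(f \right)} = - \frac{50}{\sqrt{f}}$ ($O{\left(f \right)} = \frac{\left(-50\right) \sqrt{f}}{f} = - \frac{50}{\sqrt{f}}$)
$- \frac{124130}{O{\left(u{\left(-26,2 \right)} \right)}} - \frac{458662}{E} = - \frac{124130}{\left(-50\right) \frac{1}{\sqrt{11 + 2 - -26}}} - \frac{458662}{-7002} = - \frac{124130}{\left(-50\right) \frac{1}{\sqrt{11 + 2 + 26}}} - - \frac{229331}{3501} = - \frac{124130}{\left(-50\right) \frac{1}{\sqrt{39}}} + \frac{229331}{3501} = - \frac{124130}{\left(-50\right) \frac{\sqrt{39}}{39}} + \frac{229331}{3501} = - \frac{124130}{\left(- \frac{50}{39}\right) \sqrt{39}} + \frac{229331}{3501} = - 124130 \left(- \frac{\sqrt{39}}{50}\right) + \frac{229331}{3501} = \frac{12413 \sqrt{39}}{5} + \frac{229331}{3501} = \frac{229331}{3501} + \frac{12413 \sqrt{39}}{5}$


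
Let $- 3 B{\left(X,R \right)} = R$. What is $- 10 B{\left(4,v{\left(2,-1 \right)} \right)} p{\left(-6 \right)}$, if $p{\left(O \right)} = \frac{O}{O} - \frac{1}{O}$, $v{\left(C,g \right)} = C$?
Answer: $\frac{70}{9} \approx 7.7778$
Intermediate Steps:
$p{\left(O \right)} = 1 - \frac{1}{O}$
$B{\left(X,R \right)} = - \frac{R}{3}$
$- 10 B{\left(4,v{\left(2,-1 \right)} \right)} p{\left(-6 \right)} = - 10 \left(\left(- \frac{1}{3}\right) 2\right) \frac{-1 - 6}{-6} = \left(-10\right) \left(- \frac{2}{3}\right) \left(\left(- \frac{1}{6}\right) \left(-7\right)\right) = \frac{20}{3} \cdot \frac{7}{6} = \frac{70}{9}$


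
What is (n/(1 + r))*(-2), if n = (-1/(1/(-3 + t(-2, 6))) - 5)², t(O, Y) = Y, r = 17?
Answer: -64/9 ≈ -7.1111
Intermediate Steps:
n = 64 (n = (-1/(1/(-3 + 6)) - 5)² = (-1/(1/3) - 5)² = (-1/⅓ - 5)² = (-1*3 - 5)² = (-3 - 5)² = (-8)² = 64)
(n/(1 + r))*(-2) = (64/(1 + 17))*(-2) = (64/18)*(-2) = (64*(1/18))*(-2) = (32/9)*(-2) = -64/9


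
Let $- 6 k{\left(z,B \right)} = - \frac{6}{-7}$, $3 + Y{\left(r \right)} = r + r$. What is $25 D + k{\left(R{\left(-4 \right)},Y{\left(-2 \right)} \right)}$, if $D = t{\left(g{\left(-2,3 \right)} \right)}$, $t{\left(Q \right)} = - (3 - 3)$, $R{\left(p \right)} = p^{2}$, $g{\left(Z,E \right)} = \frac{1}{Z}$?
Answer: $- \frac{1}{7} \approx -0.14286$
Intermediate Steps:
$Y{\left(r \right)} = -3 + 2 r$ ($Y{\left(r \right)} = -3 + \left(r + r\right) = -3 + 2 r$)
$t{\left(Q \right)} = 0$ ($t{\left(Q \right)} = \left(-1\right) 0 = 0$)
$k{\left(z,B \right)} = - \frac{1}{7}$ ($k{\left(z,B \right)} = - \frac{\left(-6\right) \frac{1}{-7}}{6} = - \frac{\left(-6\right) \left(- \frac{1}{7}\right)}{6} = \left(- \frac{1}{6}\right) \frac{6}{7} = - \frac{1}{7}$)
$D = 0$
$25 D + k{\left(R{\left(-4 \right)},Y{\left(-2 \right)} \right)} = 25 \cdot 0 - \frac{1}{7} = 0 - \frac{1}{7} = - \frac{1}{7}$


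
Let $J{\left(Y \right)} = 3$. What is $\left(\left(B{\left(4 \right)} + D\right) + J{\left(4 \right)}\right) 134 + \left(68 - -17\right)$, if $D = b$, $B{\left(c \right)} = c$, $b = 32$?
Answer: $5311$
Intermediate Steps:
$D = 32$
$\left(\left(B{\left(4 \right)} + D\right) + J{\left(4 \right)}\right) 134 + \left(68 - -17\right) = \left(\left(4 + 32\right) + 3\right) 134 + \left(68 - -17\right) = \left(36 + 3\right) 134 + \left(68 + 17\right) = 39 \cdot 134 + 85 = 5226 + 85 = 5311$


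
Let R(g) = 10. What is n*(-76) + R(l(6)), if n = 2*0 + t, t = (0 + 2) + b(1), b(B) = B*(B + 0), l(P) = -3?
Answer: -218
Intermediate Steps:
b(B) = B**2 (b(B) = B*B = B**2)
t = 3 (t = (0 + 2) + 1**2 = 2 + 1 = 3)
n = 3 (n = 2*0 + 3 = 0 + 3 = 3)
n*(-76) + R(l(6)) = 3*(-76) + 10 = -228 + 10 = -218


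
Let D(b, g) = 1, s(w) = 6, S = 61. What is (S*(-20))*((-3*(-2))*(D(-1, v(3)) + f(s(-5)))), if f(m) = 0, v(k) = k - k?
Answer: -7320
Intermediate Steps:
v(k) = 0
(S*(-20))*((-3*(-2))*(D(-1, v(3)) + f(s(-5)))) = (61*(-20))*((-3*(-2))*(1 + 0)) = -7320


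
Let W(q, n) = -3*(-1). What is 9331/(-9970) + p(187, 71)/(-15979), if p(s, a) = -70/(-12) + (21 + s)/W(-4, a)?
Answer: -224774191/238965945 ≈ -0.94061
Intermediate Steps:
W(q, n) = 3
p(s, a) = 77/6 + s/3 (p(s, a) = -70/(-12) + (21 + s)/3 = -70*(-1/12) + (21 + s)*(⅓) = 35/6 + (7 + s/3) = 77/6 + s/3)
9331/(-9970) + p(187, 71)/(-15979) = 9331/(-9970) + (77/6 + (⅓)*187)/(-15979) = 9331*(-1/9970) + (77/6 + 187/3)*(-1/15979) = -9331/9970 + (451/6)*(-1/15979) = -9331/9970 - 451/95874 = -224774191/238965945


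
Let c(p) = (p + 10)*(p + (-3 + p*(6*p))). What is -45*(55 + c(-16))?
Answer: 407115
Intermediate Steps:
c(p) = (10 + p)*(-3 + p + 6*p²) (c(p) = (10 + p)*(p + (-3 + 6*p²)) = (10 + p)*(-3 + p + 6*p²))
-45*(55 + c(-16)) = -45*(55 + (-30 + 6*(-16)³ + 7*(-16) + 61*(-16)²)) = -45*(55 + (-30 + 6*(-4096) - 112 + 61*256)) = -45*(55 + (-30 - 24576 - 112 + 15616)) = -45*(55 - 9102) = -45*(-9047) = 407115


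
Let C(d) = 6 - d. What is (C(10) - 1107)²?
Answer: 1234321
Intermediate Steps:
(C(10) - 1107)² = ((6 - 1*10) - 1107)² = ((6 - 10) - 1107)² = (-4 - 1107)² = (-1111)² = 1234321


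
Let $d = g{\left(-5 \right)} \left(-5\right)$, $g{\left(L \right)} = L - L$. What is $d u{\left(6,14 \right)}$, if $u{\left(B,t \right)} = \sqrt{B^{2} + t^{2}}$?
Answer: $0$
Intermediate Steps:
$g{\left(L \right)} = 0$
$d = 0$ ($d = 0 \left(-5\right) = 0$)
$d u{\left(6,14 \right)} = 0 \sqrt{6^{2} + 14^{2}} = 0 \sqrt{36 + 196} = 0 \sqrt{232} = 0 \cdot 2 \sqrt{58} = 0$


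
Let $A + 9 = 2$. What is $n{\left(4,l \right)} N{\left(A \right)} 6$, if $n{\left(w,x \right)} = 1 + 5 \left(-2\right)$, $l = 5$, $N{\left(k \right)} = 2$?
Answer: $-108$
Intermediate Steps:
$A = -7$ ($A = -9 + 2 = -7$)
$n{\left(w,x \right)} = -9$ ($n{\left(w,x \right)} = 1 - 10 = -9$)
$n{\left(4,l \right)} N{\left(A \right)} 6 = \left(-9\right) 2 \cdot 6 = \left(-18\right) 6 = -108$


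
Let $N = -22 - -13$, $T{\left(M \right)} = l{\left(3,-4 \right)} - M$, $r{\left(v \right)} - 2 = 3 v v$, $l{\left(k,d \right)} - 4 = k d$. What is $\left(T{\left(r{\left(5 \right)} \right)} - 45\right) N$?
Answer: $1170$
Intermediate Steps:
$l{\left(k,d \right)} = 4 + d k$ ($l{\left(k,d \right)} = 4 + k d = 4 + d k$)
$r{\left(v \right)} = 2 + 3 v^{2}$ ($r{\left(v \right)} = 2 + 3 v v = 2 + 3 v^{2}$)
$T{\left(M \right)} = -8 - M$ ($T{\left(M \right)} = \left(4 - 12\right) - M = -8 - M$)
$N = -9$ ($N = -22 + 13 = -9$)
$\left(T{\left(r{\left(5 \right)} \right)} - 45\right) N = \left(\left(-8 - \left(2 + 3 \cdot 5^{2}\right)\right) - 45\right) \left(-9\right) = \left(\left(-8 - \left(2 + 3 \cdot 25\right)\right) - 45\right) \left(-9\right) = \left(\left(-8 - \left(2 + 75\right)\right) - 45\right) \left(-9\right) = \left(\left(-8 - 77\right) - 45\right) \left(-9\right) = \left(-85 - 45\right) \left(-9\right) = \left(-130\right) \left(-9\right) = 1170$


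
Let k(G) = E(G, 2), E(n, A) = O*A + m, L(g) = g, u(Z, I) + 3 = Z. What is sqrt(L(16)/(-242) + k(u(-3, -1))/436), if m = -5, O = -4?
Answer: I*sqrt(551649)/2398 ≈ 0.30973*I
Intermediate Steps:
u(Z, I) = -3 + Z
E(n, A) = -5 - 4*A (E(n, A) = -4*A - 5 = -5 - 4*A)
k(G) = -13 (k(G) = -5 - 4*2 = -5 - 8 = -13)
sqrt(L(16)/(-242) + k(u(-3, -1))/436) = sqrt(16/(-242) - 13/436) = sqrt(16*(-1/242) - 13*1/436) = sqrt(-8/121 - 13/436) = sqrt(-5061/52756) = I*sqrt(551649)/2398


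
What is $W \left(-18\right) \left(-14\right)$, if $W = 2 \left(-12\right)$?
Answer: $-6048$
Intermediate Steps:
$W = -24$
$W \left(-18\right) \left(-14\right) = \left(-24\right) \left(-18\right) \left(-14\right) = 432 \left(-14\right) = -6048$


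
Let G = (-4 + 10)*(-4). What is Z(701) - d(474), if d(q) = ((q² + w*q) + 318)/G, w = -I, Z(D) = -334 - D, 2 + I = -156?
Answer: 45841/4 ≈ 11460.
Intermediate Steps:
I = -158 (I = -2 - 156 = -158)
G = -24 (G = 6*(-4) = -24)
w = 158 (w = -1*(-158) = 158)
d(q) = -53/4 - 79*q/12 - q²/24 (d(q) = ((q² + 158*q) + 318)/(-24) = (318 + q² + 158*q)*(-1/24) = -53/4 - 79*q/12 - q²/24)
Z(701) - d(474) = (-334 - 1*701) - (-53/4 - 79/12*474 - 1/24*474²) = (-334 - 701) - (-53/4 - 6241/2 - 1/24*224676) = -1035 - (-53/4 - 6241/2 - 18723/2) = -1035 - 1*(-49981/4) = -1035 + 49981/4 = 45841/4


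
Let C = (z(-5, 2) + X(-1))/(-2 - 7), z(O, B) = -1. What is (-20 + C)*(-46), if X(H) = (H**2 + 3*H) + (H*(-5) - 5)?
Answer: 2714/3 ≈ 904.67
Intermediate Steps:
X(H) = -5 + H**2 - 2*H (X(H) = (H**2 + 3*H) + (-5*H - 5) = (H**2 + 3*H) + (-5 - 5*H) = -5 + H**2 - 2*H)
C = 1/3 (C = (-1 + (-5 + (-1)**2 - 2*(-1)))/(-2 - 7) = (-1 + (-5 + 1 + 2))/(-9) = (-1 - 2)*(-1/9) = -3*(-1/9) = 1/3 ≈ 0.33333)
(-20 + C)*(-46) = (-20 + 1/3)*(-46) = -59/3*(-46) = 2714/3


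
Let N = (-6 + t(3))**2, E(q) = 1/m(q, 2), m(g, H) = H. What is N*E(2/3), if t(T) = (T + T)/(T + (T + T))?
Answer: 128/9 ≈ 14.222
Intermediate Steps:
t(T) = 2/3 (t(T) = (2*T)/(T + 2*T) = (2*T)/((3*T)) = (2*T)*(1/(3*T)) = 2/3)
E(q) = 1/2
N = 256/9 (N = (-6 + 2/3)**2 = (-16/3)**2 = 256/9 ≈ 28.444)
N*E(2/3) = (256/9)*(1/2) = 128/9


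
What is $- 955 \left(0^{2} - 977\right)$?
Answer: $933035$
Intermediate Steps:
$- 955 \left(0^{2} - 977\right) = - 955 \left(0 - 977\right) = \left(-955\right) \left(-977\right) = 933035$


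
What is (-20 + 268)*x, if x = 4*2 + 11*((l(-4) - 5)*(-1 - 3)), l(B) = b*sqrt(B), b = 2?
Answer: 56544 - 43648*I ≈ 56544.0 - 43648.0*I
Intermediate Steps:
l(B) = 2*sqrt(B)
x = 228 - 176*I (x = 4*2 + 11*((2*sqrt(-4) - 5)*(-1 - 3)) = 8 + 11*((2*(2*I) - 5)*(-4)) = 8 + 11*((4*I - 5)*(-4)) = 8 + 11*((-5 + 4*I)*(-4)) = 8 + 11*(20 - 16*I) = 8 + (220 - 176*I) = 228 - 176*I ≈ 228.0 - 176.0*I)
(-20 + 268)*x = (-20 + 268)*(228 - 176*I) = 248*(228 - 176*I) = 56544 - 43648*I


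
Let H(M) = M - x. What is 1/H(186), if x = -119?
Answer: 1/305 ≈ 0.0032787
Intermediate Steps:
H(M) = 119 + M (H(M) = M - 1*(-119) = M + 119 = 119 + M)
1/H(186) = 1/(119 + 186) = 1/305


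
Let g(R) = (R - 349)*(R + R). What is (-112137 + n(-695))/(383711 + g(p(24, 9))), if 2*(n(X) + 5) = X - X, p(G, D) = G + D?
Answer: -112142/362855 ≈ -0.30905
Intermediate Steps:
p(G, D) = D + G
n(X) = -5 (n(X) = -5 + (X - X)/2 = -5 + (½)*0 = -5 + 0 = -5)
g(R) = 2*R*(-349 + R) (g(R) = (-349 + R)*(2*R) = 2*R*(-349 + R))
(-112137 + n(-695))/(383711 + g(p(24, 9))) = (-112137 - 5)/(383711 + 2*(9 + 24)*(-349 + (9 + 24))) = -112142/(383711 + 2*33*(-349 + 33)) = -112142/(383711 + 2*33*(-316)) = -112142/(383711 - 20856) = -112142/362855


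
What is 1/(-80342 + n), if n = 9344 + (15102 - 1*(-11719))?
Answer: -1/44177 ≈ -2.2636e-5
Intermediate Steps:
n = 36165 (n = 9344 + (15102 + 11719) = 9344 + 26821 = 36165)
1/(-80342 + n) = 1/(-80342 + 36165) = 1/(-44177) = -1/44177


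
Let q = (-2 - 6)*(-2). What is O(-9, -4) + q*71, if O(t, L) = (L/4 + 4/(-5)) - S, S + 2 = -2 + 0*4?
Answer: 5691/5 ≈ 1138.2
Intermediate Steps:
S = -4 (S = -2 + (-2 + 0*4) = -2 + (-2 + 0) = -2 - 2 = -4)
q = 16 (q = -8*(-2) = 16)
O(t, L) = 16/5 + L/4 (O(t, L) = (L/4 + 4/(-5)) - 1*(-4) = (L*(1/4) + 4*(-1/5)) + 4 = (L/4 - 4/5) + 4 = (-4/5 + L/4) + 4 = 16/5 + L/4)
O(-9, -4) + q*71 = (16/5 + (1/4)*(-4)) + 16*71 = (16/5 - 1) + 1136 = 11/5 + 1136 = 5691/5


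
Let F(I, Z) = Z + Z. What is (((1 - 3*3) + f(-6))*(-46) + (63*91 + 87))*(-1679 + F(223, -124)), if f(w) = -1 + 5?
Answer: -11569708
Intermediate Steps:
f(w) = 4
F(I, Z) = 2*Z
(((1 - 3*3) + f(-6))*(-46) + (63*91 + 87))*(-1679 + F(223, -124)) = (((1 - 3*3) + 4)*(-46) + (63*91 + 87))*(-1679 + 2*(-124)) = (((1 - 9) + 4)*(-46) + (5733 + 87))*(-1679 - 248) = ((-8 + 4)*(-46) + 5820)*(-1927) = (-4*(-46) + 5820)*(-1927) = (184 + 5820)*(-1927) = 6004*(-1927) = -11569708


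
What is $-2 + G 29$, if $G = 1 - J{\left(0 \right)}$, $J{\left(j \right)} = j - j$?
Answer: $27$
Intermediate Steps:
$J{\left(j \right)} = 0$
$G = 1$ ($G = 1 - 0 = 1 + 0 = 1$)
$-2 + G 29 = -2 + 1 \cdot 29 = -2 + 29 = 27$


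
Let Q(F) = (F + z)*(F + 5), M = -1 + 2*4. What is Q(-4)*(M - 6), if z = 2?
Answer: -2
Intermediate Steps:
M = 7 (M = -1 + 8 = 7)
Q(F) = (2 + F)*(5 + F) (Q(F) = (F + 2)*(F + 5) = (2 + F)*(5 + F))
Q(-4)*(M - 6) = (10 + (-4)² + 7*(-4))*(7 - 6) = (10 + 16 - 28)*1 = -2*1 = -2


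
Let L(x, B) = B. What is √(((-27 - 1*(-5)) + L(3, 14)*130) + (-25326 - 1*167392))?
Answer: 2*I*√47730 ≈ 436.94*I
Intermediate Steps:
√(((-27 - 1*(-5)) + L(3, 14)*130) + (-25326 - 1*167392)) = √(((-27 - 1*(-5)) + 14*130) + (-25326 - 1*167392)) = √(((-27 + 5) + 1820) + (-25326 - 167392)) = √((-22 + 1820) - 192718) = √(1798 - 192718) = √(-190920) = 2*I*√47730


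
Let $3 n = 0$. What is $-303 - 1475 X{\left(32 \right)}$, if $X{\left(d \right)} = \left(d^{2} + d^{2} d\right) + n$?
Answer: $-49843503$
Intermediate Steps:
$n = 0$ ($n = \frac{1}{3} \cdot 0 = 0$)
$X{\left(d \right)} = d^{2} + d^{3}$ ($X{\left(d \right)} = \left(d^{2} + d^{2} d\right) + 0 = \left(d^{2} + d^{3}\right) + 0 = d^{2} + d^{3}$)
$-303 - 1475 X{\left(32 \right)} = -303 - 1475 \cdot 32^{2} \left(1 + 32\right) = -303 - 1475 \cdot 1024 \cdot 33 = -303 - 49843200 = -49843503$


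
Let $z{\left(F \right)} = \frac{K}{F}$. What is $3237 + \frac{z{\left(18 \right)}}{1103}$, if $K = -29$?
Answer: $\frac{64267369}{19854} \approx 3237.0$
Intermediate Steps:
$z{\left(F \right)} = - \frac{29}{F}$
$3237 + \frac{z{\left(18 \right)}}{1103} = 3237 + \frac{\left(-29\right) \frac{1}{18}}{1103} = 3237 + \left(-29\right) \frac{1}{18} \cdot \frac{1}{1103} = 3237 - \frac{29}{19854} = \frac{64267369}{19854}$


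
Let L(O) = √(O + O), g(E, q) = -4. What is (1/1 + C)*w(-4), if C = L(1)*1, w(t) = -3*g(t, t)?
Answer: 12 + 12*√2 ≈ 28.971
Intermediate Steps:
L(O) = √2*√O (L(O) = √(2*O) = √2*√O)
w(t) = 12 (w(t) = -3*(-4) = 12)
C = √2 (C = (√2*√1)*1 = (√2*1)*1 = √2*1 = √2 ≈ 1.4142)
(1/1 + C)*w(-4) = (1/1 + √2)*12 = (1 + √2)*12 = 12 + 12*√2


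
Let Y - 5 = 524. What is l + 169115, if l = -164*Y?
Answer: 82359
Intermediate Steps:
Y = 529 (Y = 5 + 524 = 529)
l = -86756 (l = -164*529 = -86756)
l + 169115 = -86756 + 169115 = 82359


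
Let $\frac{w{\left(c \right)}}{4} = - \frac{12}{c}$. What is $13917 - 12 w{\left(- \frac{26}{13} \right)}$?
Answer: $13629$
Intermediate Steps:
$w{\left(c \right)} = - \frac{48}{c}$ ($w{\left(c \right)} = 4 \left(- \frac{12}{c}\right) = - \frac{48}{c}$)
$13917 - 12 w{\left(- \frac{26}{13} \right)} = 13917 - 12 \left(- \frac{48}{\left(-26\right) \frac{1}{13}}\right) = 13917 - 12 \left(- \frac{48}{-2}\right) = 13917 - 12 \left(\left(-48\right) \left(- \frac{1}{2}\right)\right) = 13917 - 12 \cdot 24 = 13917 - 288 = 13629$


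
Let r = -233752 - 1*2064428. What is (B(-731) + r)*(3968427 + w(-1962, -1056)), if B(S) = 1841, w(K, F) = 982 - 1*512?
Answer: -9113932968083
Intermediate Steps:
w(K, F) = 470 (w(K, F) = 982 - 512 = 470)
r = -2298180 (r = -233752 - 2064428 = -2298180)
(B(-731) + r)*(3968427 + w(-1962, -1056)) = (1841 - 2298180)*(3968427 + 470) = -2296339*3968897 = -9113932968083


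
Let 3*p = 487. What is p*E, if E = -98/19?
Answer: -47726/57 ≈ -837.30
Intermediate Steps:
E = -98/19 (E = -98*1/19 = -98/19 ≈ -5.1579)
p = 487/3 (p = (⅓)*487 = 487/3 ≈ 162.33)
p*E = (487/3)*(-98/19) = -47726/57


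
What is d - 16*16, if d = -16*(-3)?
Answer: -208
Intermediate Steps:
d = 48
d - 16*16 = 48 - 16*16 = 48 - 256 = -208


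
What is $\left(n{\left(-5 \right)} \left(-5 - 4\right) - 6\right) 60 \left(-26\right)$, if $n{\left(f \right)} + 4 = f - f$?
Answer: $-46800$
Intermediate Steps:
$n{\left(f \right)} = -4$ ($n{\left(f \right)} = -4 + \left(f - f\right) = -4 + 0 = -4$)
$\left(n{\left(-5 \right)} \left(-5 - 4\right) - 6\right) 60 \left(-26\right) = \left(- 4 \left(-5 - 4\right) - 6\right) 60 \left(-26\right) = \left(\left(-4\right) \left(-9\right) - 6\right) 60 \left(-26\right) = \left(36 - 6\right) 60 \left(-26\right) = 30 \cdot 60 \left(-26\right) = 1800 \left(-26\right) = -46800$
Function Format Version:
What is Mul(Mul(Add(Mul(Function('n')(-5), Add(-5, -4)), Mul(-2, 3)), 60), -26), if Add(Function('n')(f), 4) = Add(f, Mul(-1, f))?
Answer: -46800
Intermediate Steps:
Function('n')(f) = -4 (Function('n')(f) = Add(-4, Add(f, Mul(-1, f))) = Add(-4, 0) = -4)
Mul(Mul(Add(Mul(Function('n')(-5), Add(-5, -4)), Mul(-2, 3)), 60), -26) = Mul(Mul(Add(Mul(-4, Add(-5, -4)), Mul(-2, 3)), 60), -26) = Mul(Mul(Add(Mul(-4, -9), -6), 60), -26) = Mul(Mul(Add(36, -6), 60), -26) = Mul(Mul(30, 60), -26) = Mul(1800, -26) = -46800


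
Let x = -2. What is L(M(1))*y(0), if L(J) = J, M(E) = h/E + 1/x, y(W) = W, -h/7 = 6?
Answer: 0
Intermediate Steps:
h = -42 (h = -7*6 = -42)
M(E) = -½ - 42/E (M(E) = -42/E + 1/(-2) = -42/E + 1*(-½) = -42/E - ½ = -½ - 42/E)
L(M(1))*y(0) = ((½)*(-84 - 1*1)/1)*0 = ((½)*1*(-84 - 1))*0 = ((½)*1*(-85))*0 = -85/2*0 = 0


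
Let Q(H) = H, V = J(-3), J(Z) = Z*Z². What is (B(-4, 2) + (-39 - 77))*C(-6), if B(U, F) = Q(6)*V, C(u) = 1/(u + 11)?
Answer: -278/5 ≈ -55.600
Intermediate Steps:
J(Z) = Z³
V = -27 (V = (-3)³ = -27)
C(u) = 1/(11 + u)
B(U, F) = -162 (B(U, F) = 6*(-27) = -162)
(B(-4, 2) + (-39 - 77))*C(-6) = (-162 + (-39 - 77))/(11 - 6) = (-162 - 116)/5 = -278*⅕ = -278/5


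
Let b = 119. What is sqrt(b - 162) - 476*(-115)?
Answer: 54740 + I*sqrt(43) ≈ 54740.0 + 6.5574*I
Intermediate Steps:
sqrt(b - 162) - 476*(-115) = sqrt(119 - 162) - 476*(-115) = sqrt(-43) + 54740 = I*sqrt(43) + 54740 = 54740 + I*sqrt(43)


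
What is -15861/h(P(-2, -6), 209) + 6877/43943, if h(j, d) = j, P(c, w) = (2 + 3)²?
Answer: -696807998/1098575 ≈ -634.28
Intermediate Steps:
P(c, w) = 25 (P(c, w) = 5² = 25)
-15861/h(P(-2, -6), 209) + 6877/43943 = -15861/25 + 6877/43943 = -696807998/1098575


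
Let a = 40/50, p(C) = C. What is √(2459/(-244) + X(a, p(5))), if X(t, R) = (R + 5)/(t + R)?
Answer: I*√104567359/3538 ≈ 2.8903*I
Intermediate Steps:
a = ⅘ (a = 40*(1/50) = ⅘ ≈ 0.80000)
X(t, R) = (5 + R)/(R + t)
√(2459/(-244) + X(a, p(5))) = √(2459/(-244) + (5 + 5)/(5 + ⅘)) = √(2459*(-1/244) + 10/(29/5)) = √(-2459/244 + (5/29)*10) = √(-2459/244 + 50/29) = √(-59111/7076) = I*√104567359/3538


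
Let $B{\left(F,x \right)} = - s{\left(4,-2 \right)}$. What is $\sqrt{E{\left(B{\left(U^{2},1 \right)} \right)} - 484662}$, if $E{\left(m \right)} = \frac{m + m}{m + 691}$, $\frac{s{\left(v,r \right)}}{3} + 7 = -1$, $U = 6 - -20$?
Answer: $\frac{3 i \sqrt{27530144070}}{715} \approx 696.18 i$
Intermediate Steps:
$U = 26$ ($U = 6 + 20 = 26$)
$s{\left(v,r \right)} = -24$ ($s{\left(v,r \right)} = -21 + 3 \left(-1\right) = -21 - 3 = -24$)
$B{\left(F,x \right)} = 24$ ($B{\left(F,x \right)} = \left(-1\right) \left(-24\right) = 24$)
$E{\left(m \right)} = \frac{2 m}{691 + m}$
$\sqrt{E{\left(B{\left(U^{2},1 \right)} \right)} - 484662} = \sqrt{2 \cdot 24 \frac{1}{691 + 24} - 484662} = \sqrt{2 \cdot 24 \cdot \frac{1}{715} - 484662} = \sqrt{\frac{48}{715} - 484662} = \sqrt{- \frac{346533282}{715}} = \frac{3 i \sqrt{27530144070}}{715}$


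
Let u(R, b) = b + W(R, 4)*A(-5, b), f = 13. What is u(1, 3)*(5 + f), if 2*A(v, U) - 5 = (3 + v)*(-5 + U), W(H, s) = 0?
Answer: 54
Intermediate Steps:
A(v, U) = 5/2 + (-5 + U)*(3 + v)/2 (A(v, U) = 5/2 + ((3 + v)*(-5 + U))/2 = 5/2 + ((-5 + U)*(3 + v))/2 = 5/2 + (-5 + U)*(3 + v)/2)
u(R, b) = b (u(R, b) = b + 0*(-5 - 5/2*(-5) + 3*b/2 + (1/2)*b*(-5)) = b + 0*(-5 + 25/2 + 3*b/2 - 5*b/2) = b + 0*(15/2 - b) = b + 0 = b)
u(1, 3)*(5 + f) = 3*(5 + 13) = 3*18 = 54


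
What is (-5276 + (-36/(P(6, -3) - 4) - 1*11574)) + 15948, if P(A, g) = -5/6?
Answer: -25942/29 ≈ -894.55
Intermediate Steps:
P(A, g) = -⅚ (P(A, g) = -5*⅙ = -⅚)
(-5276 + (-36/(P(6, -3) - 4) - 1*11574)) + 15948 = (-5276 + (-36/(-⅚ - 4) - 1*11574)) + 15948 = (-5276 + (-36/(-29/6) - 11574)) + 15948 = (-5276 + (-36*(-6)/29 - 11574)) + 15948 = (-5276 + (-36*(-6/29) - 11574)) + 15948 = (-5276 + (216/29 - 11574)) + 15948 = (-5276 - 335430/29) + 15948 = -488434/29 + 15948 = -25942/29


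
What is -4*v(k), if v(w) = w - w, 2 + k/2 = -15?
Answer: 0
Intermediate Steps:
k = -34 (k = -4 + 2*(-15) = -4 - 30 = -34)
v(w) = 0
-4*v(k) = -4*0 = 0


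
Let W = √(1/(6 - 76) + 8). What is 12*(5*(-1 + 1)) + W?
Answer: √39130/70 ≈ 2.8259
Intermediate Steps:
W = √39130/70 (W = √(1/(-70) + 8) = √(-1/70 + 8) = √(559/70) = √39130/70 ≈ 2.8259)
12*(5*(-1 + 1)) + W = 12*(5*(-1 + 1)) + √39130/70 = 12*(5*0) + √39130/70 = 12*0 + √39130/70 = 0 + √39130/70 = √39130/70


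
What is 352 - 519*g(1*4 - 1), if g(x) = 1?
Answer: -167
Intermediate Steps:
352 - 519*g(1*4 - 1) = 352 - 519*1 = 352 - 519 = -167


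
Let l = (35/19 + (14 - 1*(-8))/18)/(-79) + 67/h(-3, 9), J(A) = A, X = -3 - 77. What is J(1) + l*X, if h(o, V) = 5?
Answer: -14426219/13509 ≈ -1067.9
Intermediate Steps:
X = -80
l = 902483/67545 (l = (35/19 + (14 - 1*(-8))/18)/(-79) + 67/5 = (35*(1/19) + (14 + 8)*(1/18))*(-1/79) + 67*(1/5) = (35/19 + 22*(1/18))*(-1/79) + 67/5 = (35/19 + 11/9)*(-1/79) + 67/5 = (524/171)*(-1/79) + 67/5 = -524/13509 + 67/5 = 902483/67545 ≈ 13.361)
J(1) + l*X = 1 + (902483/67545)*(-80) = 1 - 14439728/13509 = -14426219/13509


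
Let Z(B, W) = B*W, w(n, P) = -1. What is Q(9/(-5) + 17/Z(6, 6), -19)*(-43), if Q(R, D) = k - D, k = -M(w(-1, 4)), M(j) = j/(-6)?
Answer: -4859/6 ≈ -809.83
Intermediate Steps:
M(j) = -j/6 (M(j) = j*(-⅙) = -j/6)
k = -⅙ (k = -(-1)*(-1)/6 = -1*⅙ = -⅙ ≈ -0.16667)
Q(R, D) = -⅙ - D
Q(9/(-5) + 17/Z(6, 6), -19)*(-43) = (-⅙ - 1*(-19))*(-43) = (-⅙ + 19)*(-43) = (113/6)*(-43) = -4859/6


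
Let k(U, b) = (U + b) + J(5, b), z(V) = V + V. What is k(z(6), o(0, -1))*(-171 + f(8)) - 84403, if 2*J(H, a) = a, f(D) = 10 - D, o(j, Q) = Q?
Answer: -172355/2 ≈ -86178.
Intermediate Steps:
J(H, a) = a/2
z(V) = 2*V
k(U, b) = U + 3*b/2 (k(U, b) = (U + b) + b/2 = U + 3*b/2)
k(z(6), o(0, -1))*(-171 + f(8)) - 84403 = (2*6 + (3/2)*(-1))*(-171 + (10 - 1*8)) - 84403 = (12 - 3/2)*(-171 + (10 - 8)) - 84403 = 21*(-171 + 2)/2 - 84403 = (21/2)*(-169) - 84403 = -3549/2 - 84403 = -172355/2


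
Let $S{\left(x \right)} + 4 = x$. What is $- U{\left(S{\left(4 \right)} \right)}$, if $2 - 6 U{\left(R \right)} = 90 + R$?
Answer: $\frac{44}{3} \approx 14.667$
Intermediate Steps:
$S{\left(x \right)} = -4 + x$
$U{\left(R \right)} = - \frac{44}{3} - \frac{R}{6}$ ($U{\left(R \right)} = \frac{1}{3} - \frac{90 + R}{6} = \frac{1}{3} - \left(15 + \frac{R}{6}\right) = - \frac{44}{3} - \frac{R}{6}$)
$- U{\left(S{\left(4 \right)} \right)} = - (- \frac{44}{3} - \frac{-4 + 4}{6}) = - (- \frac{44}{3} - 0) = - (- \frac{44}{3} + 0) = \left(-1\right) \left(- \frac{44}{3}\right) = \frac{44}{3}$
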